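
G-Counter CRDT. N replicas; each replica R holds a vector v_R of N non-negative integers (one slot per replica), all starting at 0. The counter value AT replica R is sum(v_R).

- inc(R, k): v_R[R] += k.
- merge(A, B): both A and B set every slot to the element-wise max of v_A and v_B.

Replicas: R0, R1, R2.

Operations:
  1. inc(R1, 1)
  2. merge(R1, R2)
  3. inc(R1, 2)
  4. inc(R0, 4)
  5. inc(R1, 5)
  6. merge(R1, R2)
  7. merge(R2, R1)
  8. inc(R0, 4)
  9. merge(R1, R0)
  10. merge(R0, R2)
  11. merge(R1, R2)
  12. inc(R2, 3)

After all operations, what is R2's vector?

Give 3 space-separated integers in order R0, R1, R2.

Op 1: inc R1 by 1 -> R1=(0,1,0) value=1
Op 2: merge R1<->R2 -> R1=(0,1,0) R2=(0,1,0)
Op 3: inc R1 by 2 -> R1=(0,3,0) value=3
Op 4: inc R0 by 4 -> R0=(4,0,0) value=4
Op 5: inc R1 by 5 -> R1=(0,8,0) value=8
Op 6: merge R1<->R2 -> R1=(0,8,0) R2=(0,8,0)
Op 7: merge R2<->R1 -> R2=(0,8,0) R1=(0,8,0)
Op 8: inc R0 by 4 -> R0=(8,0,0) value=8
Op 9: merge R1<->R0 -> R1=(8,8,0) R0=(8,8,0)
Op 10: merge R0<->R2 -> R0=(8,8,0) R2=(8,8,0)
Op 11: merge R1<->R2 -> R1=(8,8,0) R2=(8,8,0)
Op 12: inc R2 by 3 -> R2=(8,8,3) value=19

Answer: 8 8 3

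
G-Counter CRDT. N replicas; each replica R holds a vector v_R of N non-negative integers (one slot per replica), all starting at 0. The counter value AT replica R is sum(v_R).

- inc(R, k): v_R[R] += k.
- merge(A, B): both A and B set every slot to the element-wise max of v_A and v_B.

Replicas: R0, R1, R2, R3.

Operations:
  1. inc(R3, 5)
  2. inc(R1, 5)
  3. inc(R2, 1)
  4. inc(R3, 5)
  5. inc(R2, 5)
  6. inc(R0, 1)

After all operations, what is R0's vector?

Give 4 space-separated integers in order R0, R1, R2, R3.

Answer: 1 0 0 0

Derivation:
Op 1: inc R3 by 5 -> R3=(0,0,0,5) value=5
Op 2: inc R1 by 5 -> R1=(0,5,0,0) value=5
Op 3: inc R2 by 1 -> R2=(0,0,1,0) value=1
Op 4: inc R3 by 5 -> R3=(0,0,0,10) value=10
Op 5: inc R2 by 5 -> R2=(0,0,6,0) value=6
Op 6: inc R0 by 1 -> R0=(1,0,0,0) value=1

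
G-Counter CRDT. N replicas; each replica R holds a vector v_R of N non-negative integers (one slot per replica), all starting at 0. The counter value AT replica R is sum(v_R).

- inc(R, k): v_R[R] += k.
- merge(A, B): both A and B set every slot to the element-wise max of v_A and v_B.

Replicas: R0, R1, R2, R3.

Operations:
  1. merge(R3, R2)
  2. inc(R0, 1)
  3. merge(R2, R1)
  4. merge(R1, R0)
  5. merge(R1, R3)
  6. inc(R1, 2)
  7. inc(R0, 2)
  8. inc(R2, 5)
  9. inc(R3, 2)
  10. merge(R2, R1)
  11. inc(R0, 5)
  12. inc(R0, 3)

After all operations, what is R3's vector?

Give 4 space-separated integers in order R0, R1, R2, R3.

Answer: 1 0 0 2

Derivation:
Op 1: merge R3<->R2 -> R3=(0,0,0,0) R2=(0,0,0,0)
Op 2: inc R0 by 1 -> R0=(1,0,0,0) value=1
Op 3: merge R2<->R1 -> R2=(0,0,0,0) R1=(0,0,0,0)
Op 4: merge R1<->R0 -> R1=(1,0,0,0) R0=(1,0,0,0)
Op 5: merge R1<->R3 -> R1=(1,0,0,0) R3=(1,0,0,0)
Op 6: inc R1 by 2 -> R1=(1,2,0,0) value=3
Op 7: inc R0 by 2 -> R0=(3,0,0,0) value=3
Op 8: inc R2 by 5 -> R2=(0,0,5,0) value=5
Op 9: inc R3 by 2 -> R3=(1,0,0,2) value=3
Op 10: merge R2<->R1 -> R2=(1,2,5,0) R1=(1,2,5,0)
Op 11: inc R0 by 5 -> R0=(8,0,0,0) value=8
Op 12: inc R0 by 3 -> R0=(11,0,0,0) value=11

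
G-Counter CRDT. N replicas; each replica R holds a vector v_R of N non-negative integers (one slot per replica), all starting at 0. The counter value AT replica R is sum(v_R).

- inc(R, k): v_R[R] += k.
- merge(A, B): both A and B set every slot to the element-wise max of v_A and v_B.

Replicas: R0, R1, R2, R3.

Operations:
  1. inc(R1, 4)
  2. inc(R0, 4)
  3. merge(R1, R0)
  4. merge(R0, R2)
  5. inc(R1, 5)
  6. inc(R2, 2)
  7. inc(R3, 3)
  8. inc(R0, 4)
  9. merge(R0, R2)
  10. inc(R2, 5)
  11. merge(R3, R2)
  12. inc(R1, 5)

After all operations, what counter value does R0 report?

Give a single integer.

Op 1: inc R1 by 4 -> R1=(0,4,0,0) value=4
Op 2: inc R0 by 4 -> R0=(4,0,0,0) value=4
Op 3: merge R1<->R0 -> R1=(4,4,0,0) R0=(4,4,0,0)
Op 4: merge R0<->R2 -> R0=(4,4,0,0) R2=(4,4,0,0)
Op 5: inc R1 by 5 -> R1=(4,9,0,0) value=13
Op 6: inc R2 by 2 -> R2=(4,4,2,0) value=10
Op 7: inc R3 by 3 -> R3=(0,0,0,3) value=3
Op 8: inc R0 by 4 -> R0=(8,4,0,0) value=12
Op 9: merge R0<->R2 -> R0=(8,4,2,0) R2=(8,4,2,0)
Op 10: inc R2 by 5 -> R2=(8,4,7,0) value=19
Op 11: merge R3<->R2 -> R3=(8,4,7,3) R2=(8,4,7,3)
Op 12: inc R1 by 5 -> R1=(4,14,0,0) value=18

Answer: 14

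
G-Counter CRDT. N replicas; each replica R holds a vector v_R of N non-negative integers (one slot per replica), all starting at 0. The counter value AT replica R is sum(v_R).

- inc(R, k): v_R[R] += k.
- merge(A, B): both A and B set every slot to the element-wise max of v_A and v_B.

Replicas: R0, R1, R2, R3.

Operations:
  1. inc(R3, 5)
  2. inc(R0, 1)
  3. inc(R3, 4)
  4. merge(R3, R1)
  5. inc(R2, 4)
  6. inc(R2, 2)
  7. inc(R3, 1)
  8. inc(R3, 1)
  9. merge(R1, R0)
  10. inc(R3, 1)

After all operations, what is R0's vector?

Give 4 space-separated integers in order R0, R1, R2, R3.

Op 1: inc R3 by 5 -> R3=(0,0,0,5) value=5
Op 2: inc R0 by 1 -> R0=(1,0,0,0) value=1
Op 3: inc R3 by 4 -> R3=(0,0,0,9) value=9
Op 4: merge R3<->R1 -> R3=(0,0,0,9) R1=(0,0,0,9)
Op 5: inc R2 by 4 -> R2=(0,0,4,0) value=4
Op 6: inc R2 by 2 -> R2=(0,0,6,0) value=6
Op 7: inc R3 by 1 -> R3=(0,0,0,10) value=10
Op 8: inc R3 by 1 -> R3=(0,0,0,11) value=11
Op 9: merge R1<->R0 -> R1=(1,0,0,9) R0=(1,0,0,9)
Op 10: inc R3 by 1 -> R3=(0,0,0,12) value=12

Answer: 1 0 0 9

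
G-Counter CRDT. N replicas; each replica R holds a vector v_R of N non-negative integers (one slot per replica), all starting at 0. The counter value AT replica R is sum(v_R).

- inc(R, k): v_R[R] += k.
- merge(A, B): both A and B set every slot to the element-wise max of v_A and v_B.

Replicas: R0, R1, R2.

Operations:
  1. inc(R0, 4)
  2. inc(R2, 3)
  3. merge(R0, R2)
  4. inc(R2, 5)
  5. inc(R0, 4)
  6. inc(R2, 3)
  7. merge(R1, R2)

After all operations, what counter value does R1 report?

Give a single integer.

Answer: 15

Derivation:
Op 1: inc R0 by 4 -> R0=(4,0,0) value=4
Op 2: inc R2 by 3 -> R2=(0,0,3) value=3
Op 3: merge R0<->R2 -> R0=(4,0,3) R2=(4,0,3)
Op 4: inc R2 by 5 -> R2=(4,0,8) value=12
Op 5: inc R0 by 4 -> R0=(8,0,3) value=11
Op 6: inc R2 by 3 -> R2=(4,0,11) value=15
Op 7: merge R1<->R2 -> R1=(4,0,11) R2=(4,0,11)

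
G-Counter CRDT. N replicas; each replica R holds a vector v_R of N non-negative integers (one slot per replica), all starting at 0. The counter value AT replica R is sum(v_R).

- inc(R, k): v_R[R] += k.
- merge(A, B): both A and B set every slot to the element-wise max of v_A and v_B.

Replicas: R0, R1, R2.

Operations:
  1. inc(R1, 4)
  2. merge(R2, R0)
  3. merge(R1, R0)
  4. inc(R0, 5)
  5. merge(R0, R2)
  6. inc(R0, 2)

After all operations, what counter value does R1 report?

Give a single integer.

Answer: 4

Derivation:
Op 1: inc R1 by 4 -> R1=(0,4,0) value=4
Op 2: merge R2<->R0 -> R2=(0,0,0) R0=(0,0,0)
Op 3: merge R1<->R0 -> R1=(0,4,0) R0=(0,4,0)
Op 4: inc R0 by 5 -> R0=(5,4,0) value=9
Op 5: merge R0<->R2 -> R0=(5,4,0) R2=(5,4,0)
Op 6: inc R0 by 2 -> R0=(7,4,0) value=11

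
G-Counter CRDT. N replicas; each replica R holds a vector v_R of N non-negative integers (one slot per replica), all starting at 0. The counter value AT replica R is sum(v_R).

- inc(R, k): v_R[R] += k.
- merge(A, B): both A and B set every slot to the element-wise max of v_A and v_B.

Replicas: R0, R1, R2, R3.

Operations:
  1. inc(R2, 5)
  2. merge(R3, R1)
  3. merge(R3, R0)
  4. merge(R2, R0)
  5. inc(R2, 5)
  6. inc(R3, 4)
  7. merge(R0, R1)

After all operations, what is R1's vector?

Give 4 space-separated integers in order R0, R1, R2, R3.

Op 1: inc R2 by 5 -> R2=(0,0,5,0) value=5
Op 2: merge R3<->R1 -> R3=(0,0,0,0) R1=(0,0,0,0)
Op 3: merge R3<->R0 -> R3=(0,0,0,0) R0=(0,0,0,0)
Op 4: merge R2<->R0 -> R2=(0,0,5,0) R0=(0,0,5,0)
Op 5: inc R2 by 5 -> R2=(0,0,10,0) value=10
Op 6: inc R3 by 4 -> R3=(0,0,0,4) value=4
Op 7: merge R0<->R1 -> R0=(0,0,5,0) R1=(0,0,5,0)

Answer: 0 0 5 0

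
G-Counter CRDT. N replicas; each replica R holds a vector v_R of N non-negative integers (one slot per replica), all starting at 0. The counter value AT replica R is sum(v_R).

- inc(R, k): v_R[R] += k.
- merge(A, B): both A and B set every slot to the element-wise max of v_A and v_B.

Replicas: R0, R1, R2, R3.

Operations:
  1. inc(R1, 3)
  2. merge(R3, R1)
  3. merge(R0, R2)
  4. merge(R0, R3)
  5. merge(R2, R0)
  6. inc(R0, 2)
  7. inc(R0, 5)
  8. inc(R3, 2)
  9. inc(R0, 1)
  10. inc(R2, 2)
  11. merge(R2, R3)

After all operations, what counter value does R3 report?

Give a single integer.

Op 1: inc R1 by 3 -> R1=(0,3,0,0) value=3
Op 2: merge R3<->R1 -> R3=(0,3,0,0) R1=(0,3,0,0)
Op 3: merge R0<->R2 -> R0=(0,0,0,0) R2=(0,0,0,0)
Op 4: merge R0<->R3 -> R0=(0,3,0,0) R3=(0,3,0,0)
Op 5: merge R2<->R0 -> R2=(0,3,0,0) R0=(0,3,0,0)
Op 6: inc R0 by 2 -> R0=(2,3,0,0) value=5
Op 7: inc R0 by 5 -> R0=(7,3,0,0) value=10
Op 8: inc R3 by 2 -> R3=(0,3,0,2) value=5
Op 9: inc R0 by 1 -> R0=(8,3,0,0) value=11
Op 10: inc R2 by 2 -> R2=(0,3,2,0) value=5
Op 11: merge R2<->R3 -> R2=(0,3,2,2) R3=(0,3,2,2)

Answer: 7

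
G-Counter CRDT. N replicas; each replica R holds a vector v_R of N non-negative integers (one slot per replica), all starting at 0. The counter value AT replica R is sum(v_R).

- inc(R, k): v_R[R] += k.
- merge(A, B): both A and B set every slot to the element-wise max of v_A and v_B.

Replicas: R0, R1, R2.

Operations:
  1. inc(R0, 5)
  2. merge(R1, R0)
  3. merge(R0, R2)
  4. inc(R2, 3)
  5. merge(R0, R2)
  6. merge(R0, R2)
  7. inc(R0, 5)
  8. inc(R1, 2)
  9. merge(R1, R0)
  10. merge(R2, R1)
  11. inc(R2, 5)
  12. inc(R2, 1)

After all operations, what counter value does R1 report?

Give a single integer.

Answer: 15

Derivation:
Op 1: inc R0 by 5 -> R0=(5,0,0) value=5
Op 2: merge R1<->R0 -> R1=(5,0,0) R0=(5,0,0)
Op 3: merge R0<->R2 -> R0=(5,0,0) R2=(5,0,0)
Op 4: inc R2 by 3 -> R2=(5,0,3) value=8
Op 5: merge R0<->R2 -> R0=(5,0,3) R2=(5,0,3)
Op 6: merge R0<->R2 -> R0=(5,0,3) R2=(5,0,3)
Op 7: inc R0 by 5 -> R0=(10,0,3) value=13
Op 8: inc R1 by 2 -> R1=(5,2,0) value=7
Op 9: merge R1<->R0 -> R1=(10,2,3) R0=(10,2,3)
Op 10: merge R2<->R1 -> R2=(10,2,3) R1=(10,2,3)
Op 11: inc R2 by 5 -> R2=(10,2,8) value=20
Op 12: inc R2 by 1 -> R2=(10,2,9) value=21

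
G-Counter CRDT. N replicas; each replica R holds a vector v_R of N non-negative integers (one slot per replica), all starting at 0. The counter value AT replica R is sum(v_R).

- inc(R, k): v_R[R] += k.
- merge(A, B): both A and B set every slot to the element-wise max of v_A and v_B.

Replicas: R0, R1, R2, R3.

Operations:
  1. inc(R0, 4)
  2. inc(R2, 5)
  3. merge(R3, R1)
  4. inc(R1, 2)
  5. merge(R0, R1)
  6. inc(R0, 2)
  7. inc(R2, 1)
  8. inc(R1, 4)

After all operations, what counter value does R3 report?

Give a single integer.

Op 1: inc R0 by 4 -> R0=(4,0,0,0) value=4
Op 2: inc R2 by 5 -> R2=(0,0,5,0) value=5
Op 3: merge R3<->R1 -> R3=(0,0,0,0) R1=(0,0,0,0)
Op 4: inc R1 by 2 -> R1=(0,2,0,0) value=2
Op 5: merge R0<->R1 -> R0=(4,2,0,0) R1=(4,2,0,0)
Op 6: inc R0 by 2 -> R0=(6,2,0,0) value=8
Op 7: inc R2 by 1 -> R2=(0,0,6,0) value=6
Op 8: inc R1 by 4 -> R1=(4,6,0,0) value=10

Answer: 0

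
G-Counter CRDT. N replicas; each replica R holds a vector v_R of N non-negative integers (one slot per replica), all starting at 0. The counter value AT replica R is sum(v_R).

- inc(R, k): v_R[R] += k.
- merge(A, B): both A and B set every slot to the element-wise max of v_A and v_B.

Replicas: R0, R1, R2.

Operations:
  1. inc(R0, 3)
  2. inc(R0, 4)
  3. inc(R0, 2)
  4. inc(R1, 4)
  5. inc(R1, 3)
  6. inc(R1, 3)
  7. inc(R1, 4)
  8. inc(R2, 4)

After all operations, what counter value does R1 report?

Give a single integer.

Op 1: inc R0 by 3 -> R0=(3,0,0) value=3
Op 2: inc R0 by 4 -> R0=(7,0,0) value=7
Op 3: inc R0 by 2 -> R0=(9,0,0) value=9
Op 4: inc R1 by 4 -> R1=(0,4,0) value=4
Op 5: inc R1 by 3 -> R1=(0,7,0) value=7
Op 6: inc R1 by 3 -> R1=(0,10,0) value=10
Op 7: inc R1 by 4 -> R1=(0,14,0) value=14
Op 8: inc R2 by 4 -> R2=(0,0,4) value=4

Answer: 14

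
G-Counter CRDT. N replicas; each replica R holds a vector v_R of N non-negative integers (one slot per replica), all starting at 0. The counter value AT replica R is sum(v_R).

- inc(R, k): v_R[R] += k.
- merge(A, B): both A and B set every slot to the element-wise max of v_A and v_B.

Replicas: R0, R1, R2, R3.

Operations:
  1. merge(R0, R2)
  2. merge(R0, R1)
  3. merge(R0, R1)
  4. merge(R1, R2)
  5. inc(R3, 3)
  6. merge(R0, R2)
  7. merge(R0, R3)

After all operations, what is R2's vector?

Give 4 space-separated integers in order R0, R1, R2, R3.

Answer: 0 0 0 0

Derivation:
Op 1: merge R0<->R2 -> R0=(0,0,0,0) R2=(0,0,0,0)
Op 2: merge R0<->R1 -> R0=(0,0,0,0) R1=(0,0,0,0)
Op 3: merge R0<->R1 -> R0=(0,0,0,0) R1=(0,0,0,0)
Op 4: merge R1<->R2 -> R1=(0,0,0,0) R2=(0,0,0,0)
Op 5: inc R3 by 3 -> R3=(0,0,0,3) value=3
Op 6: merge R0<->R2 -> R0=(0,0,0,0) R2=(0,0,0,0)
Op 7: merge R0<->R3 -> R0=(0,0,0,3) R3=(0,0,0,3)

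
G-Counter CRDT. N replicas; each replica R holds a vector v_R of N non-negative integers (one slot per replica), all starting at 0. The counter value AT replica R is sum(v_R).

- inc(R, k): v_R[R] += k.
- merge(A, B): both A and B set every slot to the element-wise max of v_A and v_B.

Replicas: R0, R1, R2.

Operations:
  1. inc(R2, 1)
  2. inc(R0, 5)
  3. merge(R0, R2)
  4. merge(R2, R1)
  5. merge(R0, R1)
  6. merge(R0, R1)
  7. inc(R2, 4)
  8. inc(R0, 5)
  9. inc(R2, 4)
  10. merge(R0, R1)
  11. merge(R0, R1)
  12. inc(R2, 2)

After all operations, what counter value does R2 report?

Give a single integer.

Op 1: inc R2 by 1 -> R2=(0,0,1) value=1
Op 2: inc R0 by 5 -> R0=(5,0,0) value=5
Op 3: merge R0<->R2 -> R0=(5,0,1) R2=(5,0,1)
Op 4: merge R2<->R1 -> R2=(5,0,1) R1=(5,0,1)
Op 5: merge R0<->R1 -> R0=(5,0,1) R1=(5,0,1)
Op 6: merge R0<->R1 -> R0=(5,0,1) R1=(5,0,1)
Op 7: inc R2 by 4 -> R2=(5,0,5) value=10
Op 8: inc R0 by 5 -> R0=(10,0,1) value=11
Op 9: inc R2 by 4 -> R2=(5,0,9) value=14
Op 10: merge R0<->R1 -> R0=(10,0,1) R1=(10,0,1)
Op 11: merge R0<->R1 -> R0=(10,0,1) R1=(10,0,1)
Op 12: inc R2 by 2 -> R2=(5,0,11) value=16

Answer: 16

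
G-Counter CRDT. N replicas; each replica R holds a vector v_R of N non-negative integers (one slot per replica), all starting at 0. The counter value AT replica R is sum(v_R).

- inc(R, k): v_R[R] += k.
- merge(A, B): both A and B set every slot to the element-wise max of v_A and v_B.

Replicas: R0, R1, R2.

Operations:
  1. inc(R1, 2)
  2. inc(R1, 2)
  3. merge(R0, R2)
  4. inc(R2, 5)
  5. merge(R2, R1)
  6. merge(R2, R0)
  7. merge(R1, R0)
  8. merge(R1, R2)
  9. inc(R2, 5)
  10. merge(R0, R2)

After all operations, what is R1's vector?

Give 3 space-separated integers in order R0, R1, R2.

Answer: 0 4 5

Derivation:
Op 1: inc R1 by 2 -> R1=(0,2,0) value=2
Op 2: inc R1 by 2 -> R1=(0,4,0) value=4
Op 3: merge R0<->R2 -> R0=(0,0,0) R2=(0,0,0)
Op 4: inc R2 by 5 -> R2=(0,0,5) value=5
Op 5: merge R2<->R1 -> R2=(0,4,5) R1=(0,4,5)
Op 6: merge R2<->R0 -> R2=(0,4,5) R0=(0,4,5)
Op 7: merge R1<->R0 -> R1=(0,4,5) R0=(0,4,5)
Op 8: merge R1<->R2 -> R1=(0,4,5) R2=(0,4,5)
Op 9: inc R2 by 5 -> R2=(0,4,10) value=14
Op 10: merge R0<->R2 -> R0=(0,4,10) R2=(0,4,10)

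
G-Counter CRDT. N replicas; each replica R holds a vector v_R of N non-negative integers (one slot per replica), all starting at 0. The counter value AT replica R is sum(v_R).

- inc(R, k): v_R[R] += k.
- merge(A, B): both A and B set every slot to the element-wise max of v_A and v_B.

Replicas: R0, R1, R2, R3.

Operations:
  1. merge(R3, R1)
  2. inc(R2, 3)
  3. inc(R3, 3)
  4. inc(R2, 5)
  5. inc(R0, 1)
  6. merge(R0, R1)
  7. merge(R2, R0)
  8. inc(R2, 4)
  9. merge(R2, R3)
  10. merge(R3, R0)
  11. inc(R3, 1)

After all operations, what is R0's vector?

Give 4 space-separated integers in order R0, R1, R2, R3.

Answer: 1 0 12 3

Derivation:
Op 1: merge R3<->R1 -> R3=(0,0,0,0) R1=(0,0,0,0)
Op 2: inc R2 by 3 -> R2=(0,0,3,0) value=3
Op 3: inc R3 by 3 -> R3=(0,0,0,3) value=3
Op 4: inc R2 by 5 -> R2=(0,0,8,0) value=8
Op 5: inc R0 by 1 -> R0=(1,0,0,0) value=1
Op 6: merge R0<->R1 -> R0=(1,0,0,0) R1=(1,0,0,0)
Op 7: merge R2<->R0 -> R2=(1,0,8,0) R0=(1,0,8,0)
Op 8: inc R2 by 4 -> R2=(1,0,12,0) value=13
Op 9: merge R2<->R3 -> R2=(1,0,12,3) R3=(1,0,12,3)
Op 10: merge R3<->R0 -> R3=(1,0,12,3) R0=(1,0,12,3)
Op 11: inc R3 by 1 -> R3=(1,0,12,4) value=17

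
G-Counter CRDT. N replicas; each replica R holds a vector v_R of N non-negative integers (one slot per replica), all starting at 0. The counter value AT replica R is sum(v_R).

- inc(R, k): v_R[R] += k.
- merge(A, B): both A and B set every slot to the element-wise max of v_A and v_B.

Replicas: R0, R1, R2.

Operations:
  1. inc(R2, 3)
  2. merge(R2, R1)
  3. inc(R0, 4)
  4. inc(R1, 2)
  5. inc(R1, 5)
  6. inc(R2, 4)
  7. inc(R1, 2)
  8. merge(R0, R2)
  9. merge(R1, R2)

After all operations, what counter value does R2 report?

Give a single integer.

Op 1: inc R2 by 3 -> R2=(0,0,3) value=3
Op 2: merge R2<->R1 -> R2=(0,0,3) R1=(0,0,3)
Op 3: inc R0 by 4 -> R0=(4,0,0) value=4
Op 4: inc R1 by 2 -> R1=(0,2,3) value=5
Op 5: inc R1 by 5 -> R1=(0,7,3) value=10
Op 6: inc R2 by 4 -> R2=(0,0,7) value=7
Op 7: inc R1 by 2 -> R1=(0,9,3) value=12
Op 8: merge R0<->R2 -> R0=(4,0,7) R2=(4,0,7)
Op 9: merge R1<->R2 -> R1=(4,9,7) R2=(4,9,7)

Answer: 20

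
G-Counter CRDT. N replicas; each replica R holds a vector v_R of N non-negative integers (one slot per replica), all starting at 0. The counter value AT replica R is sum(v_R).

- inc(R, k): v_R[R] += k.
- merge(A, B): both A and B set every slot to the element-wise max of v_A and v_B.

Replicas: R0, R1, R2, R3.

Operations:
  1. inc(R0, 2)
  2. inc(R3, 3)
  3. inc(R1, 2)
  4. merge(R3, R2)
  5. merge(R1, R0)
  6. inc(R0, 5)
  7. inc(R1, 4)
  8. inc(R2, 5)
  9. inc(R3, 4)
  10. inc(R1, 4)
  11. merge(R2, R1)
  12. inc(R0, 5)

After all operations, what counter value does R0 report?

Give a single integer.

Op 1: inc R0 by 2 -> R0=(2,0,0,0) value=2
Op 2: inc R3 by 3 -> R3=(0,0,0,3) value=3
Op 3: inc R1 by 2 -> R1=(0,2,0,0) value=2
Op 4: merge R3<->R2 -> R3=(0,0,0,3) R2=(0,0,0,3)
Op 5: merge R1<->R0 -> R1=(2,2,0,0) R0=(2,2,0,0)
Op 6: inc R0 by 5 -> R0=(7,2,0,0) value=9
Op 7: inc R1 by 4 -> R1=(2,6,0,0) value=8
Op 8: inc R2 by 5 -> R2=(0,0,5,3) value=8
Op 9: inc R3 by 4 -> R3=(0,0,0,7) value=7
Op 10: inc R1 by 4 -> R1=(2,10,0,0) value=12
Op 11: merge R2<->R1 -> R2=(2,10,5,3) R1=(2,10,5,3)
Op 12: inc R0 by 5 -> R0=(12,2,0,0) value=14

Answer: 14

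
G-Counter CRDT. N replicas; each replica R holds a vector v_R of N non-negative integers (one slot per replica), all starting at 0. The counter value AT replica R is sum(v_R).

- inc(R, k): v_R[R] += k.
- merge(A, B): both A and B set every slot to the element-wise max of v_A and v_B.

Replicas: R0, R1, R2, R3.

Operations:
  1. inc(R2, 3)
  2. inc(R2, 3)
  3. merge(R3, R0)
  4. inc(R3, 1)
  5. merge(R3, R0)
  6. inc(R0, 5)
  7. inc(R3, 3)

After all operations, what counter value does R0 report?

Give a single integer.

Op 1: inc R2 by 3 -> R2=(0,0,3,0) value=3
Op 2: inc R2 by 3 -> R2=(0,0,6,0) value=6
Op 3: merge R3<->R0 -> R3=(0,0,0,0) R0=(0,0,0,0)
Op 4: inc R3 by 1 -> R3=(0,0,0,1) value=1
Op 5: merge R3<->R0 -> R3=(0,0,0,1) R0=(0,0,0,1)
Op 6: inc R0 by 5 -> R0=(5,0,0,1) value=6
Op 7: inc R3 by 3 -> R3=(0,0,0,4) value=4

Answer: 6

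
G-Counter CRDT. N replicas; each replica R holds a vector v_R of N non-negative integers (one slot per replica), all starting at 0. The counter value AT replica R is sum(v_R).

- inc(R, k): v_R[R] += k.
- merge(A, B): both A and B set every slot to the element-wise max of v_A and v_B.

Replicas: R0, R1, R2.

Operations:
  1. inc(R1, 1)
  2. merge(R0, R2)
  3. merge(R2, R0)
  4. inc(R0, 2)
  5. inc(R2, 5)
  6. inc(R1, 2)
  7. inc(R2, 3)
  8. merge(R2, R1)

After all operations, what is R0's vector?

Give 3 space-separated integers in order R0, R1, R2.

Op 1: inc R1 by 1 -> R1=(0,1,0) value=1
Op 2: merge R0<->R2 -> R0=(0,0,0) R2=(0,0,0)
Op 3: merge R2<->R0 -> R2=(0,0,0) R0=(0,0,0)
Op 4: inc R0 by 2 -> R0=(2,0,0) value=2
Op 5: inc R2 by 5 -> R2=(0,0,5) value=5
Op 6: inc R1 by 2 -> R1=(0,3,0) value=3
Op 7: inc R2 by 3 -> R2=(0,0,8) value=8
Op 8: merge R2<->R1 -> R2=(0,3,8) R1=(0,3,8)

Answer: 2 0 0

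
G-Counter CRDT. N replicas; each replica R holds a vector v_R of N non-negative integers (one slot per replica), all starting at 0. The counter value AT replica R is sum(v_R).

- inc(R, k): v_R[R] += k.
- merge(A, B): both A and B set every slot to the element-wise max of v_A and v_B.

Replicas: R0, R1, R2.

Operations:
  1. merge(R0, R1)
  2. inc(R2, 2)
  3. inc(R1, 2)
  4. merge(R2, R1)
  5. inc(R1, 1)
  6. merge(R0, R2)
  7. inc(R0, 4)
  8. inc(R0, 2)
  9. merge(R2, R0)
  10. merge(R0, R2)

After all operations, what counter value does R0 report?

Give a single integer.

Answer: 10

Derivation:
Op 1: merge R0<->R1 -> R0=(0,0,0) R1=(0,0,0)
Op 2: inc R2 by 2 -> R2=(0,0,2) value=2
Op 3: inc R1 by 2 -> R1=(0,2,0) value=2
Op 4: merge R2<->R1 -> R2=(0,2,2) R1=(0,2,2)
Op 5: inc R1 by 1 -> R1=(0,3,2) value=5
Op 6: merge R0<->R2 -> R0=(0,2,2) R2=(0,2,2)
Op 7: inc R0 by 4 -> R0=(4,2,2) value=8
Op 8: inc R0 by 2 -> R0=(6,2,2) value=10
Op 9: merge R2<->R0 -> R2=(6,2,2) R0=(6,2,2)
Op 10: merge R0<->R2 -> R0=(6,2,2) R2=(6,2,2)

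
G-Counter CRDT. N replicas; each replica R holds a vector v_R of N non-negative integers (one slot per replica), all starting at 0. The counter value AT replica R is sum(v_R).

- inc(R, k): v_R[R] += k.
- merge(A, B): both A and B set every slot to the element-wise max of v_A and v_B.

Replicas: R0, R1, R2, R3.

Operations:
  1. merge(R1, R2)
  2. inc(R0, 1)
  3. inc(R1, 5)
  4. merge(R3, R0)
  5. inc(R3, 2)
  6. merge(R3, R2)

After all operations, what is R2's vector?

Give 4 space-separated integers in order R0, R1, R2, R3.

Op 1: merge R1<->R2 -> R1=(0,0,0,0) R2=(0,0,0,0)
Op 2: inc R0 by 1 -> R0=(1,0,0,0) value=1
Op 3: inc R1 by 5 -> R1=(0,5,0,0) value=5
Op 4: merge R3<->R0 -> R3=(1,0,0,0) R0=(1,0,0,0)
Op 5: inc R3 by 2 -> R3=(1,0,0,2) value=3
Op 6: merge R3<->R2 -> R3=(1,0,0,2) R2=(1,0,0,2)

Answer: 1 0 0 2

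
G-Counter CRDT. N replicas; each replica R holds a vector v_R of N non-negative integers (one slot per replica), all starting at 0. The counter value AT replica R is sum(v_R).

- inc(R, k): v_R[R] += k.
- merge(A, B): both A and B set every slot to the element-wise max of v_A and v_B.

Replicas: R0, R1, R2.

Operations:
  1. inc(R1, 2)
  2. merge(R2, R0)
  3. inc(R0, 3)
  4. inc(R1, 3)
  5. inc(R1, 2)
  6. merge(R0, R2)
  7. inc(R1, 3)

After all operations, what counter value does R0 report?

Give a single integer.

Answer: 3

Derivation:
Op 1: inc R1 by 2 -> R1=(0,2,0) value=2
Op 2: merge R2<->R0 -> R2=(0,0,0) R0=(0,0,0)
Op 3: inc R0 by 3 -> R0=(3,0,0) value=3
Op 4: inc R1 by 3 -> R1=(0,5,0) value=5
Op 5: inc R1 by 2 -> R1=(0,7,0) value=7
Op 6: merge R0<->R2 -> R0=(3,0,0) R2=(3,0,0)
Op 7: inc R1 by 3 -> R1=(0,10,0) value=10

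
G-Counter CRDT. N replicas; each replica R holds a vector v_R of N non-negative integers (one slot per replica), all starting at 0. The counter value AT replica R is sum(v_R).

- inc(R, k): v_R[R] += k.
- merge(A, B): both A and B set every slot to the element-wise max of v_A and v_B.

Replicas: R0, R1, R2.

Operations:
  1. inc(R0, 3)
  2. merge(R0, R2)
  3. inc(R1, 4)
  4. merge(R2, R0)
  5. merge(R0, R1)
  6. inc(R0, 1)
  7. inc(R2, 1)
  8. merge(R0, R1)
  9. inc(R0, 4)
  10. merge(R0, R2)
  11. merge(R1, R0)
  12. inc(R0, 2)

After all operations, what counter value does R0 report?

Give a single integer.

Answer: 15

Derivation:
Op 1: inc R0 by 3 -> R0=(3,0,0) value=3
Op 2: merge R0<->R2 -> R0=(3,0,0) R2=(3,0,0)
Op 3: inc R1 by 4 -> R1=(0,4,0) value=4
Op 4: merge R2<->R0 -> R2=(3,0,0) R0=(3,0,0)
Op 5: merge R0<->R1 -> R0=(3,4,0) R1=(3,4,0)
Op 6: inc R0 by 1 -> R0=(4,4,0) value=8
Op 7: inc R2 by 1 -> R2=(3,0,1) value=4
Op 8: merge R0<->R1 -> R0=(4,4,0) R1=(4,4,0)
Op 9: inc R0 by 4 -> R0=(8,4,0) value=12
Op 10: merge R0<->R2 -> R0=(8,4,1) R2=(8,4,1)
Op 11: merge R1<->R0 -> R1=(8,4,1) R0=(8,4,1)
Op 12: inc R0 by 2 -> R0=(10,4,1) value=15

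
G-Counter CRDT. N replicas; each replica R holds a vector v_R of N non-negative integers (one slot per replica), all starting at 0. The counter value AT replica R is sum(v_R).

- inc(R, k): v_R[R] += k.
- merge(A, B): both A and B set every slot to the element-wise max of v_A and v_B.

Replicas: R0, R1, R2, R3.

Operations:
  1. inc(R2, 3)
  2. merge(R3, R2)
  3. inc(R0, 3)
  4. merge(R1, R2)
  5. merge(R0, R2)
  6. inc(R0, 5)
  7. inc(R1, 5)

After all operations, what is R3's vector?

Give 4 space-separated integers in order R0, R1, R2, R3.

Op 1: inc R2 by 3 -> R2=(0,0,3,0) value=3
Op 2: merge R3<->R2 -> R3=(0,0,3,0) R2=(0,0,3,0)
Op 3: inc R0 by 3 -> R0=(3,0,0,0) value=3
Op 4: merge R1<->R2 -> R1=(0,0,3,0) R2=(0,0,3,0)
Op 5: merge R0<->R2 -> R0=(3,0,3,0) R2=(3,0,3,0)
Op 6: inc R0 by 5 -> R0=(8,0,3,0) value=11
Op 7: inc R1 by 5 -> R1=(0,5,3,0) value=8

Answer: 0 0 3 0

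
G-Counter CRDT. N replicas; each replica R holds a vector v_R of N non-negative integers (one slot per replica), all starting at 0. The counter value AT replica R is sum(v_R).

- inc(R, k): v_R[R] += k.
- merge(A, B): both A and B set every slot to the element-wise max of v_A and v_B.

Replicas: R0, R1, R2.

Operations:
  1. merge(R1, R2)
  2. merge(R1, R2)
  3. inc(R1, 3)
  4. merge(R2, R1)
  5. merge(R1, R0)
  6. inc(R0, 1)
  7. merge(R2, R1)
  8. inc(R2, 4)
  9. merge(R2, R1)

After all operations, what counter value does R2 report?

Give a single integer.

Answer: 7

Derivation:
Op 1: merge R1<->R2 -> R1=(0,0,0) R2=(0,0,0)
Op 2: merge R1<->R2 -> R1=(0,0,0) R2=(0,0,0)
Op 3: inc R1 by 3 -> R1=(0,3,0) value=3
Op 4: merge R2<->R1 -> R2=(0,3,0) R1=(0,3,0)
Op 5: merge R1<->R0 -> R1=(0,3,0) R0=(0,3,0)
Op 6: inc R0 by 1 -> R0=(1,3,0) value=4
Op 7: merge R2<->R1 -> R2=(0,3,0) R1=(0,3,0)
Op 8: inc R2 by 4 -> R2=(0,3,4) value=7
Op 9: merge R2<->R1 -> R2=(0,3,4) R1=(0,3,4)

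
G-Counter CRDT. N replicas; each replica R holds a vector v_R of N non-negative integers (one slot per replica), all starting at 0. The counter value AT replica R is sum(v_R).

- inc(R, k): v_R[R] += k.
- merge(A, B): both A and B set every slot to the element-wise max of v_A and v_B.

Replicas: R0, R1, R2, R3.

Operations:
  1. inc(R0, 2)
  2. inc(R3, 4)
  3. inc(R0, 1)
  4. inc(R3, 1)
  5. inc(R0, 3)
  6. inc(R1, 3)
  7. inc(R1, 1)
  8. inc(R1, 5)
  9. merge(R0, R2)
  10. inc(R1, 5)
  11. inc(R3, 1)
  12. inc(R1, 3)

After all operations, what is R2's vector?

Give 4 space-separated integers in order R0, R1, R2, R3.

Answer: 6 0 0 0

Derivation:
Op 1: inc R0 by 2 -> R0=(2,0,0,0) value=2
Op 2: inc R3 by 4 -> R3=(0,0,0,4) value=4
Op 3: inc R0 by 1 -> R0=(3,0,0,0) value=3
Op 4: inc R3 by 1 -> R3=(0,0,0,5) value=5
Op 5: inc R0 by 3 -> R0=(6,0,0,0) value=6
Op 6: inc R1 by 3 -> R1=(0,3,0,0) value=3
Op 7: inc R1 by 1 -> R1=(0,4,0,0) value=4
Op 8: inc R1 by 5 -> R1=(0,9,0,0) value=9
Op 9: merge R0<->R2 -> R0=(6,0,0,0) R2=(6,0,0,0)
Op 10: inc R1 by 5 -> R1=(0,14,0,0) value=14
Op 11: inc R3 by 1 -> R3=(0,0,0,6) value=6
Op 12: inc R1 by 3 -> R1=(0,17,0,0) value=17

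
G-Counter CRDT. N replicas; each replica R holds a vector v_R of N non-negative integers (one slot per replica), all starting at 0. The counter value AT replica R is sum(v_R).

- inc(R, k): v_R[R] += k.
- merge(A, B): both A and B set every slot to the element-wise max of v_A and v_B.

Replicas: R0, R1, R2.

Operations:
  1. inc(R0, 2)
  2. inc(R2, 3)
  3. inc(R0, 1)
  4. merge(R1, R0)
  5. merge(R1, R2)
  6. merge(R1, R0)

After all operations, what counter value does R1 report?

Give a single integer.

Answer: 6

Derivation:
Op 1: inc R0 by 2 -> R0=(2,0,0) value=2
Op 2: inc R2 by 3 -> R2=(0,0,3) value=3
Op 3: inc R0 by 1 -> R0=(3,0,0) value=3
Op 4: merge R1<->R0 -> R1=(3,0,0) R0=(3,0,0)
Op 5: merge R1<->R2 -> R1=(3,0,3) R2=(3,0,3)
Op 6: merge R1<->R0 -> R1=(3,0,3) R0=(3,0,3)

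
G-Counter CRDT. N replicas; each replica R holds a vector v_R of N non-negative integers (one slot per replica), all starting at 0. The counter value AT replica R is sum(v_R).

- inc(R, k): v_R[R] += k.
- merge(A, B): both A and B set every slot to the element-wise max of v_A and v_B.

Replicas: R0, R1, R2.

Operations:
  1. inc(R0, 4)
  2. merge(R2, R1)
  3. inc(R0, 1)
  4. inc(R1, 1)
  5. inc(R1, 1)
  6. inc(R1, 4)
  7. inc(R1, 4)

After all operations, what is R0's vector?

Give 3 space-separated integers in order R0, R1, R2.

Answer: 5 0 0

Derivation:
Op 1: inc R0 by 4 -> R0=(4,0,0) value=4
Op 2: merge R2<->R1 -> R2=(0,0,0) R1=(0,0,0)
Op 3: inc R0 by 1 -> R0=(5,0,0) value=5
Op 4: inc R1 by 1 -> R1=(0,1,0) value=1
Op 5: inc R1 by 1 -> R1=(0,2,0) value=2
Op 6: inc R1 by 4 -> R1=(0,6,0) value=6
Op 7: inc R1 by 4 -> R1=(0,10,0) value=10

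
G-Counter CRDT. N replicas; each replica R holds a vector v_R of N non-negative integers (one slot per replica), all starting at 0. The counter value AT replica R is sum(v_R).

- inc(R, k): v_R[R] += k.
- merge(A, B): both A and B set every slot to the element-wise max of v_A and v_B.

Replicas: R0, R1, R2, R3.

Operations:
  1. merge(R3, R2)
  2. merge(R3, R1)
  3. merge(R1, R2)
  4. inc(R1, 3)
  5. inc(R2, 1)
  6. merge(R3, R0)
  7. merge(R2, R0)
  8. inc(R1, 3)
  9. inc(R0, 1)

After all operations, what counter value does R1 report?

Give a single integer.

Answer: 6

Derivation:
Op 1: merge R3<->R2 -> R3=(0,0,0,0) R2=(0,0,0,0)
Op 2: merge R3<->R1 -> R3=(0,0,0,0) R1=(0,0,0,0)
Op 3: merge R1<->R2 -> R1=(0,0,0,0) R2=(0,0,0,0)
Op 4: inc R1 by 3 -> R1=(0,3,0,0) value=3
Op 5: inc R2 by 1 -> R2=(0,0,1,0) value=1
Op 6: merge R3<->R0 -> R3=(0,0,0,0) R0=(0,0,0,0)
Op 7: merge R2<->R0 -> R2=(0,0,1,0) R0=(0,0,1,0)
Op 8: inc R1 by 3 -> R1=(0,6,0,0) value=6
Op 9: inc R0 by 1 -> R0=(1,0,1,0) value=2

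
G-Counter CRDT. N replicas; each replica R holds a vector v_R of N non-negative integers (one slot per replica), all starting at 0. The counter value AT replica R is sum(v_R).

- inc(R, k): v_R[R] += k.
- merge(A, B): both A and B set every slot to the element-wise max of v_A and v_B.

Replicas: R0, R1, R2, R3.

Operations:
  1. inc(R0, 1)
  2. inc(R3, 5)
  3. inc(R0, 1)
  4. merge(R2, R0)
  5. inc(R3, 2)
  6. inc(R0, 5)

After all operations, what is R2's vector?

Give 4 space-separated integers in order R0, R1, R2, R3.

Op 1: inc R0 by 1 -> R0=(1,0,0,0) value=1
Op 2: inc R3 by 5 -> R3=(0,0,0,5) value=5
Op 3: inc R0 by 1 -> R0=(2,0,0,0) value=2
Op 4: merge R2<->R0 -> R2=(2,0,0,0) R0=(2,0,0,0)
Op 5: inc R3 by 2 -> R3=(0,0,0,7) value=7
Op 6: inc R0 by 5 -> R0=(7,0,0,0) value=7

Answer: 2 0 0 0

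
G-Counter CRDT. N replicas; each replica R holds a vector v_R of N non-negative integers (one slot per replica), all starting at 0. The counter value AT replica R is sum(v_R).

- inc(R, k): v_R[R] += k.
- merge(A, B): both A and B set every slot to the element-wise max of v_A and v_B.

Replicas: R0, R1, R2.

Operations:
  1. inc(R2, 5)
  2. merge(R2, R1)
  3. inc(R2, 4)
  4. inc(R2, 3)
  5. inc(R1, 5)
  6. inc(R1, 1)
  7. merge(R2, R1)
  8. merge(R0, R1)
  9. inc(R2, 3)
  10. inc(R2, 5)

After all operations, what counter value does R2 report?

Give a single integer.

Op 1: inc R2 by 5 -> R2=(0,0,5) value=5
Op 2: merge R2<->R1 -> R2=(0,0,5) R1=(0,0,5)
Op 3: inc R2 by 4 -> R2=(0,0,9) value=9
Op 4: inc R2 by 3 -> R2=(0,0,12) value=12
Op 5: inc R1 by 5 -> R1=(0,5,5) value=10
Op 6: inc R1 by 1 -> R1=(0,6,5) value=11
Op 7: merge R2<->R1 -> R2=(0,6,12) R1=(0,6,12)
Op 8: merge R0<->R1 -> R0=(0,6,12) R1=(0,6,12)
Op 9: inc R2 by 3 -> R2=(0,6,15) value=21
Op 10: inc R2 by 5 -> R2=(0,6,20) value=26

Answer: 26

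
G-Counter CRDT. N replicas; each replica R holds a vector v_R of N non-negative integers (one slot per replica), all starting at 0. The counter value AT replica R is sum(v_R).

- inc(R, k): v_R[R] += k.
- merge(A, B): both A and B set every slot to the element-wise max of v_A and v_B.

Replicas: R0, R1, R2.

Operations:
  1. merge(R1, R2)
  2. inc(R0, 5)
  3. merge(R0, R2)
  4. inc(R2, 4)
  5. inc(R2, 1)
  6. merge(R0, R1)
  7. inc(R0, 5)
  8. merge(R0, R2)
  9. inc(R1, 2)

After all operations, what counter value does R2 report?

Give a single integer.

Op 1: merge R1<->R2 -> R1=(0,0,0) R2=(0,0,0)
Op 2: inc R0 by 5 -> R0=(5,0,0) value=5
Op 3: merge R0<->R2 -> R0=(5,0,0) R2=(5,0,0)
Op 4: inc R2 by 4 -> R2=(5,0,4) value=9
Op 5: inc R2 by 1 -> R2=(5,0,5) value=10
Op 6: merge R0<->R1 -> R0=(5,0,0) R1=(5,0,0)
Op 7: inc R0 by 5 -> R0=(10,0,0) value=10
Op 8: merge R0<->R2 -> R0=(10,0,5) R2=(10,0,5)
Op 9: inc R1 by 2 -> R1=(5,2,0) value=7

Answer: 15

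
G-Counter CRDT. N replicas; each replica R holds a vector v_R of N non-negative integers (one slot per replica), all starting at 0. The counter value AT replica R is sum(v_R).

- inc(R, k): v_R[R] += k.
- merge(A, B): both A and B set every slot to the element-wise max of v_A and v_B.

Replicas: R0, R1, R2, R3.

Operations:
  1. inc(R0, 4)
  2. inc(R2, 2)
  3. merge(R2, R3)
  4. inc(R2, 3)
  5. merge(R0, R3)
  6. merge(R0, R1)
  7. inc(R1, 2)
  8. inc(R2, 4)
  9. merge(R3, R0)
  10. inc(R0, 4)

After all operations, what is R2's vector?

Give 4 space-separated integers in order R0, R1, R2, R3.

Op 1: inc R0 by 4 -> R0=(4,0,0,0) value=4
Op 2: inc R2 by 2 -> R2=(0,0,2,0) value=2
Op 3: merge R2<->R3 -> R2=(0,0,2,0) R3=(0,0,2,0)
Op 4: inc R2 by 3 -> R2=(0,0,5,0) value=5
Op 5: merge R0<->R3 -> R0=(4,0,2,0) R3=(4,0,2,0)
Op 6: merge R0<->R1 -> R0=(4,0,2,0) R1=(4,0,2,0)
Op 7: inc R1 by 2 -> R1=(4,2,2,0) value=8
Op 8: inc R2 by 4 -> R2=(0,0,9,0) value=9
Op 9: merge R3<->R0 -> R3=(4,0,2,0) R0=(4,0,2,0)
Op 10: inc R0 by 4 -> R0=(8,0,2,0) value=10

Answer: 0 0 9 0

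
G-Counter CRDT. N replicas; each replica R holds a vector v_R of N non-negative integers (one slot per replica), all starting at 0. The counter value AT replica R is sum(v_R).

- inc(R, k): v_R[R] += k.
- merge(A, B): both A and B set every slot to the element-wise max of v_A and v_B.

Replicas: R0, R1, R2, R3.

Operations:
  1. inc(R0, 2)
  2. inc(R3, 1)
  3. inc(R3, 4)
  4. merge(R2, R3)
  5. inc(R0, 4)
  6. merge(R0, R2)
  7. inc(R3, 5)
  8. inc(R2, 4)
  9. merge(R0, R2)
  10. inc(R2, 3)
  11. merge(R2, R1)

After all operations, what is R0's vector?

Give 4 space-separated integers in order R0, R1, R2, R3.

Answer: 6 0 4 5

Derivation:
Op 1: inc R0 by 2 -> R0=(2,0,0,0) value=2
Op 2: inc R3 by 1 -> R3=(0,0,0,1) value=1
Op 3: inc R3 by 4 -> R3=(0,0,0,5) value=5
Op 4: merge R2<->R3 -> R2=(0,0,0,5) R3=(0,0,0,5)
Op 5: inc R0 by 4 -> R0=(6,0,0,0) value=6
Op 6: merge R0<->R2 -> R0=(6,0,0,5) R2=(6,0,0,5)
Op 7: inc R3 by 5 -> R3=(0,0,0,10) value=10
Op 8: inc R2 by 4 -> R2=(6,0,4,5) value=15
Op 9: merge R0<->R2 -> R0=(6,0,4,5) R2=(6,0,4,5)
Op 10: inc R2 by 3 -> R2=(6,0,7,5) value=18
Op 11: merge R2<->R1 -> R2=(6,0,7,5) R1=(6,0,7,5)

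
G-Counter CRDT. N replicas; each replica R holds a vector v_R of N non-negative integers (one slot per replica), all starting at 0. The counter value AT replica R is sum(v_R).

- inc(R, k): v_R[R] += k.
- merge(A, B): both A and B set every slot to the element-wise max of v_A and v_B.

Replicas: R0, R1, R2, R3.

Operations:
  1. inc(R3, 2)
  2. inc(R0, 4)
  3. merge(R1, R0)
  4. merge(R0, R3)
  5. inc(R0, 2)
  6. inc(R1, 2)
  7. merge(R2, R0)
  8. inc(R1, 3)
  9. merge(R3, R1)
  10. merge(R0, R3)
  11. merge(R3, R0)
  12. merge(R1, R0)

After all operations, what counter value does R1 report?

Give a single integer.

Op 1: inc R3 by 2 -> R3=(0,0,0,2) value=2
Op 2: inc R0 by 4 -> R0=(4,0,0,0) value=4
Op 3: merge R1<->R0 -> R1=(4,0,0,0) R0=(4,0,0,0)
Op 4: merge R0<->R3 -> R0=(4,0,0,2) R3=(4,0,0,2)
Op 5: inc R0 by 2 -> R0=(6,0,0,2) value=8
Op 6: inc R1 by 2 -> R1=(4,2,0,0) value=6
Op 7: merge R2<->R0 -> R2=(6,0,0,2) R0=(6,0,0,2)
Op 8: inc R1 by 3 -> R1=(4,5,0,0) value=9
Op 9: merge R3<->R1 -> R3=(4,5,0,2) R1=(4,5,0,2)
Op 10: merge R0<->R3 -> R0=(6,5,0,2) R3=(6,5,0,2)
Op 11: merge R3<->R0 -> R3=(6,5,0,2) R0=(6,5,0,2)
Op 12: merge R1<->R0 -> R1=(6,5,0,2) R0=(6,5,0,2)

Answer: 13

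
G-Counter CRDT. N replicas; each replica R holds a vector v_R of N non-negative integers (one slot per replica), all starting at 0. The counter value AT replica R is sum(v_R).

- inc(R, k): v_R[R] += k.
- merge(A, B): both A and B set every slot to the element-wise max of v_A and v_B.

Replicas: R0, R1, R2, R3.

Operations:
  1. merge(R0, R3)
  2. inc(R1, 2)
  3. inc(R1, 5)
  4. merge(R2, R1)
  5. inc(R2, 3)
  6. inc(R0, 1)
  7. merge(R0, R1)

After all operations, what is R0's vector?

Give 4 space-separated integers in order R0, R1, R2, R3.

Op 1: merge R0<->R3 -> R0=(0,0,0,0) R3=(0,0,0,0)
Op 2: inc R1 by 2 -> R1=(0,2,0,0) value=2
Op 3: inc R1 by 5 -> R1=(0,7,0,0) value=7
Op 4: merge R2<->R1 -> R2=(0,7,0,0) R1=(0,7,0,0)
Op 5: inc R2 by 3 -> R2=(0,7,3,0) value=10
Op 6: inc R0 by 1 -> R0=(1,0,0,0) value=1
Op 7: merge R0<->R1 -> R0=(1,7,0,0) R1=(1,7,0,0)

Answer: 1 7 0 0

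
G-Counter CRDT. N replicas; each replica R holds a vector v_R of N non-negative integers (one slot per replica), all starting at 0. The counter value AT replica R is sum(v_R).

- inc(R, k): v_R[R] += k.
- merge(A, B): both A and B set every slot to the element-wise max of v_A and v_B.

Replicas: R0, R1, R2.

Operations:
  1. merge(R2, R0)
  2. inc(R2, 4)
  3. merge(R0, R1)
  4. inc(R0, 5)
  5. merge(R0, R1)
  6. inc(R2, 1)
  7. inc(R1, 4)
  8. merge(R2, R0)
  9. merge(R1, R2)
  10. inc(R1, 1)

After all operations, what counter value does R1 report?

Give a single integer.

Answer: 15

Derivation:
Op 1: merge R2<->R0 -> R2=(0,0,0) R0=(0,0,0)
Op 2: inc R2 by 4 -> R2=(0,0,4) value=4
Op 3: merge R0<->R1 -> R0=(0,0,0) R1=(0,0,0)
Op 4: inc R0 by 5 -> R0=(5,0,0) value=5
Op 5: merge R0<->R1 -> R0=(5,0,0) R1=(5,0,0)
Op 6: inc R2 by 1 -> R2=(0,0,5) value=5
Op 7: inc R1 by 4 -> R1=(5,4,0) value=9
Op 8: merge R2<->R0 -> R2=(5,0,5) R0=(5,0,5)
Op 9: merge R1<->R2 -> R1=(5,4,5) R2=(5,4,5)
Op 10: inc R1 by 1 -> R1=(5,5,5) value=15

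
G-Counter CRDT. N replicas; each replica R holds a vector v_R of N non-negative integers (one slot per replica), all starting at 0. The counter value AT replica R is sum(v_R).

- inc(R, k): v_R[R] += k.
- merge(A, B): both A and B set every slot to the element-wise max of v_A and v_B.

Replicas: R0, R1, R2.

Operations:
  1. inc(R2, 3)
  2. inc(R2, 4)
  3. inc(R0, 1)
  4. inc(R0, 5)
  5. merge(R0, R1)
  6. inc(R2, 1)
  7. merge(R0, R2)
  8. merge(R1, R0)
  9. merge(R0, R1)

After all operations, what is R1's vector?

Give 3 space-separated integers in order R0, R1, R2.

Answer: 6 0 8

Derivation:
Op 1: inc R2 by 3 -> R2=(0,0,3) value=3
Op 2: inc R2 by 4 -> R2=(0,0,7) value=7
Op 3: inc R0 by 1 -> R0=(1,0,0) value=1
Op 4: inc R0 by 5 -> R0=(6,0,0) value=6
Op 5: merge R0<->R1 -> R0=(6,0,0) R1=(6,0,0)
Op 6: inc R2 by 1 -> R2=(0,0,8) value=8
Op 7: merge R0<->R2 -> R0=(6,0,8) R2=(6,0,8)
Op 8: merge R1<->R0 -> R1=(6,0,8) R0=(6,0,8)
Op 9: merge R0<->R1 -> R0=(6,0,8) R1=(6,0,8)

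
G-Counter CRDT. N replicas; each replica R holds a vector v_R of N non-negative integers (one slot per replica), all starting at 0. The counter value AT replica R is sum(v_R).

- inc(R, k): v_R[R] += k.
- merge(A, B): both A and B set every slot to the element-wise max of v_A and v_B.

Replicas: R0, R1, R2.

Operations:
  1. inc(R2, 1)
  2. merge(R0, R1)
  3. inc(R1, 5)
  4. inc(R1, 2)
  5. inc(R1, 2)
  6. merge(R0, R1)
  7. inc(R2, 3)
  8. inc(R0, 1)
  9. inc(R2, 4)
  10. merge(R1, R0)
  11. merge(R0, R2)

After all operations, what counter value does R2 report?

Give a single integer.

Op 1: inc R2 by 1 -> R2=(0,0,1) value=1
Op 2: merge R0<->R1 -> R0=(0,0,0) R1=(0,0,0)
Op 3: inc R1 by 5 -> R1=(0,5,0) value=5
Op 4: inc R1 by 2 -> R1=(0,7,0) value=7
Op 5: inc R1 by 2 -> R1=(0,9,0) value=9
Op 6: merge R0<->R1 -> R0=(0,9,0) R1=(0,9,0)
Op 7: inc R2 by 3 -> R2=(0,0,4) value=4
Op 8: inc R0 by 1 -> R0=(1,9,0) value=10
Op 9: inc R2 by 4 -> R2=(0,0,8) value=8
Op 10: merge R1<->R0 -> R1=(1,9,0) R0=(1,9,0)
Op 11: merge R0<->R2 -> R0=(1,9,8) R2=(1,9,8)

Answer: 18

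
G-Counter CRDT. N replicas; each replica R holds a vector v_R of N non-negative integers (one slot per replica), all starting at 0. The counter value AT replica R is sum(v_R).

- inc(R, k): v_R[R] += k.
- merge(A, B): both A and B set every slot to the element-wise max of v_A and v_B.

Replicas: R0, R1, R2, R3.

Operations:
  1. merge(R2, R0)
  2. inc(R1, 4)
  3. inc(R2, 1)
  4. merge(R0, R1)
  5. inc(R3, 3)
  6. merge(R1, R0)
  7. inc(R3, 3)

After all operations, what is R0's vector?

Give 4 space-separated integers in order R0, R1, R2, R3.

Op 1: merge R2<->R0 -> R2=(0,0,0,0) R0=(0,0,0,0)
Op 2: inc R1 by 4 -> R1=(0,4,0,0) value=4
Op 3: inc R2 by 1 -> R2=(0,0,1,0) value=1
Op 4: merge R0<->R1 -> R0=(0,4,0,0) R1=(0,4,0,0)
Op 5: inc R3 by 3 -> R3=(0,0,0,3) value=3
Op 6: merge R1<->R0 -> R1=(0,4,0,0) R0=(0,4,0,0)
Op 7: inc R3 by 3 -> R3=(0,0,0,6) value=6

Answer: 0 4 0 0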